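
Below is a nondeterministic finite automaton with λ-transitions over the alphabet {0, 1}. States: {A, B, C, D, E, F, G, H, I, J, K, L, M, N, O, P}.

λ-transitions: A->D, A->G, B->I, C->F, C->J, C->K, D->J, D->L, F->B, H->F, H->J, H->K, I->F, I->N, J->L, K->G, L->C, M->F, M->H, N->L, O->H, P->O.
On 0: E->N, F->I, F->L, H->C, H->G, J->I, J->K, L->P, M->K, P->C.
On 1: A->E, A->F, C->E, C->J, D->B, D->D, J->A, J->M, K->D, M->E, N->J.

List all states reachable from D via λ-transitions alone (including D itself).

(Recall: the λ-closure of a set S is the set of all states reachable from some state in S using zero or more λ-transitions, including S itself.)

{B, C, D, F, G, I, J, K, L, N}

Start with {D}.
From D via λ: add J, L.
From L via λ: add C.
From C via λ: add F, K.
From F via λ: add B.
From K via λ: add G.
From B via λ: add I.
From I via λ: add N.
No new states can be added; the closed set is {B, C, D, F, G, I, J, K, L, N}.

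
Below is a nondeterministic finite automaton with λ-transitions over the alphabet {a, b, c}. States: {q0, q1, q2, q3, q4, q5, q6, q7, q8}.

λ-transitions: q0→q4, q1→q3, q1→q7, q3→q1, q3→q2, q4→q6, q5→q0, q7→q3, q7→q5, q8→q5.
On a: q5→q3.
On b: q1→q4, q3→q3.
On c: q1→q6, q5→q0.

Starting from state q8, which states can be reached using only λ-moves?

{q0, q4, q5, q6, q8}

Start with {q8}.
From q8 via λ: add q5.
From q5 via λ: add q0.
From q0 via λ: add q4.
From q4 via λ: add q6.
No new states can be added; the closed set is {q0, q4, q5, q6, q8}.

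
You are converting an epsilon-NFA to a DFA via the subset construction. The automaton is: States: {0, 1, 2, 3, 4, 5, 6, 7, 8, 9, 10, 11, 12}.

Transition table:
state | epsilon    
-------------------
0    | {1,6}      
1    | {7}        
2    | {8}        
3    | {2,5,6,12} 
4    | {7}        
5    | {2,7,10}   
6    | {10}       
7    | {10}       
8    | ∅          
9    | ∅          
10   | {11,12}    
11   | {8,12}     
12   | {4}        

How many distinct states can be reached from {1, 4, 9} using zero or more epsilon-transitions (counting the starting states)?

Start with {1, 4, 9}.
From 1 via epsilon: add 7.
From 7 via epsilon: add 10.
From 10 via epsilon: add 11, 12.
From 11 via epsilon: add 8.
epsilon-closure = {1, 4, 7, 8, 9, 10, 11, 12}, which has 8 states.

8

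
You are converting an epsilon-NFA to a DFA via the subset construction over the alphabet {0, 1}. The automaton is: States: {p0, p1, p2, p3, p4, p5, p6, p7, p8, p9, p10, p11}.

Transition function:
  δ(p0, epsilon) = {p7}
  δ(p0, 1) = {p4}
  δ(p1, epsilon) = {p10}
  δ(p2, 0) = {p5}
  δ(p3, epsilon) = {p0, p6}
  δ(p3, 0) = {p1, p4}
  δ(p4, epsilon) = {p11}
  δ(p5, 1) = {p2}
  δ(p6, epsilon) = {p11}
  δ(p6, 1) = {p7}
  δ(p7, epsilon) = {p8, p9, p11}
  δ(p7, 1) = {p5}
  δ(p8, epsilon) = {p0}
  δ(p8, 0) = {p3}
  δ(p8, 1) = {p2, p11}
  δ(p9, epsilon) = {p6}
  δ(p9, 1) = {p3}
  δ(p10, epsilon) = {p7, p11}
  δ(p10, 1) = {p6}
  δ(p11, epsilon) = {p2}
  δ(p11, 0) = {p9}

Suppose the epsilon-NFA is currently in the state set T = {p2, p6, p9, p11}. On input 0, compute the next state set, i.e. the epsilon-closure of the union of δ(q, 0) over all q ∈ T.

{p2, p5, p6, p9, p11}

p2 on 0 → {p5}.
p11 on 0 → {p9}.
No 0-transition from p6, p9.
Union after reading 0: {p5, p9}.
Now take the epsilon-closure:
From p9 via epsilon: add p6.
From p6 via epsilon: add p11.
From p11 via epsilon: add p2.
No new states can be added; the closed set is {p2, p5, p6, p9, p11}.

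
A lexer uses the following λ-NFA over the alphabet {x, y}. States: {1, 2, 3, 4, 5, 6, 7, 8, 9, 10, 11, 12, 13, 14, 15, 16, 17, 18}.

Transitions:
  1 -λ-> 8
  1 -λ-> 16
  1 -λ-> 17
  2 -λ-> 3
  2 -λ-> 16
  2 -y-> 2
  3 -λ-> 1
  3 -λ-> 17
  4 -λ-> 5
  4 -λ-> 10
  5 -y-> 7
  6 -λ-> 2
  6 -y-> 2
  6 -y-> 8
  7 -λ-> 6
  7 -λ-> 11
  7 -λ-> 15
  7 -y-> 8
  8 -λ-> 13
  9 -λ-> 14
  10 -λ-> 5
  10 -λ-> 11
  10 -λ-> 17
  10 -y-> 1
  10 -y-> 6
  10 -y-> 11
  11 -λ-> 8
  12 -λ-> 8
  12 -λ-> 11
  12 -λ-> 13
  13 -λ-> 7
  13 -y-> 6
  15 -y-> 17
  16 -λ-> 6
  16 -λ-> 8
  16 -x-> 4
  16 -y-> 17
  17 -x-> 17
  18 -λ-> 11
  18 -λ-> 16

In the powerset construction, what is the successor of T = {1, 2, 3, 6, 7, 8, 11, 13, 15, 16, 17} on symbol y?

{1, 2, 3, 6, 7, 8, 11, 13, 15, 16, 17}

2 on y → {2}.
6 on y → {2, 8}.
7 on y → {8}.
13 on y → {6}.
15 on y → {17}.
16 on y → {17}.
No y-transition from 1, 3, 8, 11, 17.
Union after reading y: {2, 6, 8, 17}.
Now take the λ-closure:
From 2 via λ: add 3, 16.
From 8 via λ: add 13.
From 3 via λ: add 1.
From 13 via λ: add 7.
From 7 via λ: add 11, 15.
No new states can be added; the closed set is {1, 2, 3, 6, 7, 8, 11, 13, 15, 16, 17}.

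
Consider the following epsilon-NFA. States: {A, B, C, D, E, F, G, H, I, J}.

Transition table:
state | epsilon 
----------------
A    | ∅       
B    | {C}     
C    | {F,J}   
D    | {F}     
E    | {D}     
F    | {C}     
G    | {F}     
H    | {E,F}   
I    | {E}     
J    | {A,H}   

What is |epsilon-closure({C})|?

7

Start with {C}.
From C via epsilon: add F, J.
From J via epsilon: add A, H.
From H via epsilon: add E.
From E via epsilon: add D.
epsilon-closure = {A, C, D, E, F, H, J}, which has 7 states.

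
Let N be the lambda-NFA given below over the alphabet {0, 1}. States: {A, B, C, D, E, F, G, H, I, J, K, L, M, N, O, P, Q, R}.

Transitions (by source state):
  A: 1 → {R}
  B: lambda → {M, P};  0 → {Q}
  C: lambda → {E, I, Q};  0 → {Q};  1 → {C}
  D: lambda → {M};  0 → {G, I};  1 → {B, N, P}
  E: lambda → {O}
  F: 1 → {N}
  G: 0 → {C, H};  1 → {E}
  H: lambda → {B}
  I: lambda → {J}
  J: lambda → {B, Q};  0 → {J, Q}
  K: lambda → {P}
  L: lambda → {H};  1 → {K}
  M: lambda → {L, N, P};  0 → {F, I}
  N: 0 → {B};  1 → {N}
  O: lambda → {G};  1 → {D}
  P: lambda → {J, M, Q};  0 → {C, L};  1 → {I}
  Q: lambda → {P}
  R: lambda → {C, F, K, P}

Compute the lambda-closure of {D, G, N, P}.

{B, D, G, H, J, L, M, N, P, Q}

Start with {D, G, N, P}.
From D via lambda: add M.
From P via lambda: add J, Q.
From J via lambda: add B.
From M via lambda: add L.
From L via lambda: add H.
No new states can be added; the closed set is {B, D, G, H, J, L, M, N, P, Q}.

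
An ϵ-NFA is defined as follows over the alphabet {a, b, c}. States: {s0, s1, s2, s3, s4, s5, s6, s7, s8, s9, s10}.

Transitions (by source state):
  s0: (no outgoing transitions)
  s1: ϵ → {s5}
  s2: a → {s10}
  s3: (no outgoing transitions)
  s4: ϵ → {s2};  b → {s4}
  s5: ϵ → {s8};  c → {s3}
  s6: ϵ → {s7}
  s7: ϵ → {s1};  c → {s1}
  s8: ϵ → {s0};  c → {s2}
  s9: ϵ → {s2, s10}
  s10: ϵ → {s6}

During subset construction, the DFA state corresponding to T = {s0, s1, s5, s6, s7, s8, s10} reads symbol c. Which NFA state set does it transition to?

{s0, s1, s2, s3, s5, s8}

s5 on c → {s3}.
s7 on c → {s1}.
s8 on c → {s2}.
No c-transition from s0, s1, s6, s10.
Union after reading c: {s1, s2, s3}.
Now take the ϵ-closure:
From s1 via ϵ: add s5.
From s5 via ϵ: add s8.
From s8 via ϵ: add s0.
No new states can be added; the closed set is {s0, s1, s2, s3, s5, s8}.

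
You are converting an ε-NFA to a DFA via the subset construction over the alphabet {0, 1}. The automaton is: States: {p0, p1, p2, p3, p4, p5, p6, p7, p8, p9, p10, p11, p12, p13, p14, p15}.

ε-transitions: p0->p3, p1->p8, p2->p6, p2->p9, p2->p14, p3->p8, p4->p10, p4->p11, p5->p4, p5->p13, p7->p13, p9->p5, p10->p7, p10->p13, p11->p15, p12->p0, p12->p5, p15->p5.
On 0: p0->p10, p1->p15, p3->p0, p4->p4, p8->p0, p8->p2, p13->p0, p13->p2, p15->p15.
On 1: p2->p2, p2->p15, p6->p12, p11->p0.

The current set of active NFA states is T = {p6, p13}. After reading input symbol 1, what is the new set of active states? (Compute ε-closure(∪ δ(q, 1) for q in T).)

p6 on 1 → {p12}.
No 1-transition from p13.
Union after reading 1: {p12}.
Now take the ε-closure:
From p12 via ε: add p0, p5.
From p0 via ε: add p3.
From p5 via ε: add p4, p13.
From p3 via ε: add p8.
From p4 via ε: add p10, p11.
From p10 via ε: add p7.
From p11 via ε: add p15.
No new states can be added; the closed set is {p0, p3, p4, p5, p7, p8, p10, p11, p12, p13, p15}.

{p0, p3, p4, p5, p7, p8, p10, p11, p12, p13, p15}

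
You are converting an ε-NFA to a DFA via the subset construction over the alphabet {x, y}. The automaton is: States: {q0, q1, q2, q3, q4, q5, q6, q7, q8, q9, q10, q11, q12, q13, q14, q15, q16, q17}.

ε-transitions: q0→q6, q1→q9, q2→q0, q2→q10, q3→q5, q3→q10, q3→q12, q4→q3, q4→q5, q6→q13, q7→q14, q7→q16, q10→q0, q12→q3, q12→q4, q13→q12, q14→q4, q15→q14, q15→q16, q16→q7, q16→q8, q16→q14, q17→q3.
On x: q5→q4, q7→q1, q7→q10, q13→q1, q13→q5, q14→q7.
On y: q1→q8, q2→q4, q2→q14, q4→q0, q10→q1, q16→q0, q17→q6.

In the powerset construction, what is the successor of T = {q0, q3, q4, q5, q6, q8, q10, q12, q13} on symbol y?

q4 on y → {q0}.
q10 on y → {q1}.
No y-transition from q0, q3, q5, q6, q8, q12, q13.
Union after reading y: {q0, q1}.
Now take the ε-closure:
From q0 via ε: add q6.
From q1 via ε: add q9.
From q6 via ε: add q13.
From q13 via ε: add q12.
From q12 via ε: add q3, q4.
From q3 via ε: add q5, q10.
No new states can be added; the closed set is {q0, q1, q3, q4, q5, q6, q9, q10, q12, q13}.

{q0, q1, q3, q4, q5, q6, q9, q10, q12, q13}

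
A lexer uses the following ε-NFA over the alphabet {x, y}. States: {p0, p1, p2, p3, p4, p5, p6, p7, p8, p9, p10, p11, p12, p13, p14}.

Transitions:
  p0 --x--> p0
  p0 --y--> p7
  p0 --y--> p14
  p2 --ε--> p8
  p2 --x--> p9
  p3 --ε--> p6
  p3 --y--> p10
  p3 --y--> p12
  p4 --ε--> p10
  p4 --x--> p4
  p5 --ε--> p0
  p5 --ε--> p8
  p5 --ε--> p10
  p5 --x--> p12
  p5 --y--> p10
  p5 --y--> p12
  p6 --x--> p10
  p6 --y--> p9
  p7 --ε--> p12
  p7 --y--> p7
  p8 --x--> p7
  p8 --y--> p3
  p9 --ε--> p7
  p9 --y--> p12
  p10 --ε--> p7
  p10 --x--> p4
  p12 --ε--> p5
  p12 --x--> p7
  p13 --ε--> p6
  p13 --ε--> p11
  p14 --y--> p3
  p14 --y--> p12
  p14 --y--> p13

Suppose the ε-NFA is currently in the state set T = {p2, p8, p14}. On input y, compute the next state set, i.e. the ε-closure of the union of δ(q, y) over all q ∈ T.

p8 on y → {p3}.
p14 on y → {p3, p12, p13}.
No y-transition from p2.
Union after reading y: {p3, p12, p13}.
Now take the ε-closure:
From p3 via ε: add p6.
From p12 via ε: add p5.
From p13 via ε: add p11.
From p5 via ε: add p0, p8, p10.
From p10 via ε: add p7.
No new states can be added; the closed set is {p0, p3, p5, p6, p7, p8, p10, p11, p12, p13}.

{p0, p3, p5, p6, p7, p8, p10, p11, p12, p13}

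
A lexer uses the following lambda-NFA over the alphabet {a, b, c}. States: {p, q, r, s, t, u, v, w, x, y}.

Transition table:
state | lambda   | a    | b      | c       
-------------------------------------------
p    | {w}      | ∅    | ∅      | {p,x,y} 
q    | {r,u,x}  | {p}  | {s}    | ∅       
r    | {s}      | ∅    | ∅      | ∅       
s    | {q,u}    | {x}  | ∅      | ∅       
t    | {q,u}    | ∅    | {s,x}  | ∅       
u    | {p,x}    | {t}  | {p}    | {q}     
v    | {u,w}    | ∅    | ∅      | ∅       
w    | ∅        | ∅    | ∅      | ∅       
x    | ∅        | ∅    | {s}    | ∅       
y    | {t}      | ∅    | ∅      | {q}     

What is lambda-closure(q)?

Start with {q}.
From q via lambda: add r, u, x.
From r via lambda: add s.
From u via lambda: add p.
From p via lambda: add w.
No new states can be added; the closed set is {p, q, r, s, u, w, x}.

{p, q, r, s, u, w, x}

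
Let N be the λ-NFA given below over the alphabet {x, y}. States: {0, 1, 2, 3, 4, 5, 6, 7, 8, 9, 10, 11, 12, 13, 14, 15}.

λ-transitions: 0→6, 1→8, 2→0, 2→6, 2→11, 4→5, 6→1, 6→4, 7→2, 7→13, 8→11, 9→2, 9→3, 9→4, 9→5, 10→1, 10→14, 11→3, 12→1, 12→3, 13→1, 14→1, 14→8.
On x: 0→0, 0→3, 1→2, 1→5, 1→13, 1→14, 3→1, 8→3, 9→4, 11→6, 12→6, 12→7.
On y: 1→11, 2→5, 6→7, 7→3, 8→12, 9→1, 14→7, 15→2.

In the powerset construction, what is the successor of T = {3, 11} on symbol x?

{1, 3, 4, 5, 6, 8, 11}

3 on x → {1}.
11 on x → {6}.
Union after reading x: {1, 6}.
Now take the λ-closure:
From 1 via λ: add 8.
From 6 via λ: add 4.
From 4 via λ: add 5.
From 8 via λ: add 11.
From 11 via λ: add 3.
No new states can be added; the closed set is {1, 3, 4, 5, 6, 8, 11}.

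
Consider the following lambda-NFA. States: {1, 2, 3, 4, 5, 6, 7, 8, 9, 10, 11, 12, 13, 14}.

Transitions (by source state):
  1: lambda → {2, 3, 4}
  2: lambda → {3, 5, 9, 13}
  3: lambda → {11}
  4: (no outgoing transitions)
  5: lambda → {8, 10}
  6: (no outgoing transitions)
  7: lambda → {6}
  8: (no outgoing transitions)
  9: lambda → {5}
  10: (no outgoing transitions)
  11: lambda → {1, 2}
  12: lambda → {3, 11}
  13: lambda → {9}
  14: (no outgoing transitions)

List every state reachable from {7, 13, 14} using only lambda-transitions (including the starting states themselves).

{5, 6, 7, 8, 9, 10, 13, 14}

Start with {7, 13, 14}.
From 7 via lambda: add 6.
From 13 via lambda: add 9.
From 9 via lambda: add 5.
From 5 via lambda: add 8, 10.
No new states can be added; the closed set is {5, 6, 7, 8, 9, 10, 13, 14}.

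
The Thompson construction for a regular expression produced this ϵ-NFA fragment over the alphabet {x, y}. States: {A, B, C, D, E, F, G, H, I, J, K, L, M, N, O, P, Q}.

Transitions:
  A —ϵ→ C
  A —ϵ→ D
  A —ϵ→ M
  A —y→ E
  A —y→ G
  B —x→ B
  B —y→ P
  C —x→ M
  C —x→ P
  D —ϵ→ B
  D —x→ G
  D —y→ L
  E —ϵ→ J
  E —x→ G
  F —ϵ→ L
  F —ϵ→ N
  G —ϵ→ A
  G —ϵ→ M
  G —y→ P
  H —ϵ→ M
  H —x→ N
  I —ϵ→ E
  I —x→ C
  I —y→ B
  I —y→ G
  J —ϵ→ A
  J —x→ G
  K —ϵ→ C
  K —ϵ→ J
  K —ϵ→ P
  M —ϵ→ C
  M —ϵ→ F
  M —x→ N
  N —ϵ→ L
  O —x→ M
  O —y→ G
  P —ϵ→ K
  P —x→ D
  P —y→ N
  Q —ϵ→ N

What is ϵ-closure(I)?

Start with {I}.
From I via ϵ: add E.
From E via ϵ: add J.
From J via ϵ: add A.
From A via ϵ: add C, D, M.
From D via ϵ: add B.
From M via ϵ: add F.
From F via ϵ: add L, N.
No new states can be added; the closed set is {A, B, C, D, E, F, I, J, L, M, N}.

{A, B, C, D, E, F, I, J, L, M, N}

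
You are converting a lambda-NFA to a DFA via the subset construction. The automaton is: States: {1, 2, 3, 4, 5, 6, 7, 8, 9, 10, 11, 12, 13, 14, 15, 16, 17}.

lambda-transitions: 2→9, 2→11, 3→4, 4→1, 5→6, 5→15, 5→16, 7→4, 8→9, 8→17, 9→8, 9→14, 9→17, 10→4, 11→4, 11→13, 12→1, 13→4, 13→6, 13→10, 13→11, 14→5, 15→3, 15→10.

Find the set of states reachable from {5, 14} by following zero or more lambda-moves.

{1, 3, 4, 5, 6, 10, 14, 15, 16}

Start with {5, 14}.
From 5 via lambda: add 6, 15, 16.
From 15 via lambda: add 3, 10.
From 3 via lambda: add 4.
From 4 via lambda: add 1.
No new states can be added; the closed set is {1, 3, 4, 5, 6, 10, 14, 15, 16}.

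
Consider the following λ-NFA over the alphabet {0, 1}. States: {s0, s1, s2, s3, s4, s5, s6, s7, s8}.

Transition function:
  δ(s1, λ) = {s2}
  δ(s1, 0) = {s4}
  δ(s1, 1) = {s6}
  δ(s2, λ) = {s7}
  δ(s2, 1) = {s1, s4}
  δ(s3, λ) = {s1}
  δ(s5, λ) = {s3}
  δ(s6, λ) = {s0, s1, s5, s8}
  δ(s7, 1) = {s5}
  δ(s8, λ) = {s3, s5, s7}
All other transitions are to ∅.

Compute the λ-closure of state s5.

Start with {s5}.
From s5 via λ: add s3.
From s3 via λ: add s1.
From s1 via λ: add s2.
From s2 via λ: add s7.
No new states can be added; the closed set is {s1, s2, s3, s5, s7}.

{s1, s2, s3, s5, s7}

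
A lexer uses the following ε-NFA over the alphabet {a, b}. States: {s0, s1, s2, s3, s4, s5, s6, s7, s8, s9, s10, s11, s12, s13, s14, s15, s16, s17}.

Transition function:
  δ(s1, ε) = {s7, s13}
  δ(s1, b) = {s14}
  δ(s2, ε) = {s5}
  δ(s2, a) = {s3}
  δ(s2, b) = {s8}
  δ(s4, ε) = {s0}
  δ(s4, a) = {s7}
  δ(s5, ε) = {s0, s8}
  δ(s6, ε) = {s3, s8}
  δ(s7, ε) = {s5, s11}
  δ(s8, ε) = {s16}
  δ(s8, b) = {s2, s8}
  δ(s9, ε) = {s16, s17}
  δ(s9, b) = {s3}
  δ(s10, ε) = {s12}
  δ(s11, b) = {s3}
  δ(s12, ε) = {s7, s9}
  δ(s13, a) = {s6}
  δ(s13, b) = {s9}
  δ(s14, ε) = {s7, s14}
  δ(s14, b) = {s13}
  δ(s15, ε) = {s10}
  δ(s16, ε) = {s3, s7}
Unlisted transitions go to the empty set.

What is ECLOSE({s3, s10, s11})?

{s0, s3, s5, s7, s8, s9, s10, s11, s12, s16, s17}

Start with {s3, s10, s11}.
From s10 via ε: add s12.
From s12 via ε: add s7, s9.
From s7 via ε: add s5.
From s9 via ε: add s16, s17.
From s5 via ε: add s0, s8.
No new states can be added; the closed set is {s0, s3, s5, s7, s8, s9, s10, s11, s12, s16, s17}.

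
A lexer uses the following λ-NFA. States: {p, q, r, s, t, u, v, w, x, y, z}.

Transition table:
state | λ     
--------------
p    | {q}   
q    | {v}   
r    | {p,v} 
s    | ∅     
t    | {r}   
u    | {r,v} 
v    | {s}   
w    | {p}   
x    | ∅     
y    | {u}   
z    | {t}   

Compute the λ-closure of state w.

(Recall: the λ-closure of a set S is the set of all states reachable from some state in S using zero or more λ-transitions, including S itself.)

{p, q, s, v, w}

Start with {w}.
From w via λ: add p.
From p via λ: add q.
From q via λ: add v.
From v via λ: add s.
No new states can be added; the closed set is {p, q, s, v, w}.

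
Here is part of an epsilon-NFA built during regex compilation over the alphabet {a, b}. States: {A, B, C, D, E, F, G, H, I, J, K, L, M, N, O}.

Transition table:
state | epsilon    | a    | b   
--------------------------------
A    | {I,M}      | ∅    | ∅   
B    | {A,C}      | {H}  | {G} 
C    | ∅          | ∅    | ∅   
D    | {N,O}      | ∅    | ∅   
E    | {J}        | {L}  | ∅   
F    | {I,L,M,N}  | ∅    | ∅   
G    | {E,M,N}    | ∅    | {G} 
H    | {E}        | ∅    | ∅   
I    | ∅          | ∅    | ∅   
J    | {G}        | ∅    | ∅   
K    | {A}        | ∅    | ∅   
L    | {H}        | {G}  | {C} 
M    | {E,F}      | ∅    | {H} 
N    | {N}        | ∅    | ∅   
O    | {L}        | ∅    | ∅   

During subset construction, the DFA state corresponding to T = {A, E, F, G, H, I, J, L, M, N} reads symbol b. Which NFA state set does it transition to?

{C, E, F, G, H, I, J, L, M, N}

G on b → {G}.
L on b → {C}.
M on b → {H}.
No b-transition from A, E, F, H, I, J, N.
Union after reading b: {C, G, H}.
Now take the epsilon-closure:
From G via epsilon: add E, M, N.
From E via epsilon: add J.
From M via epsilon: add F.
From F via epsilon: add I, L.
No new states can be added; the closed set is {C, E, F, G, H, I, J, L, M, N}.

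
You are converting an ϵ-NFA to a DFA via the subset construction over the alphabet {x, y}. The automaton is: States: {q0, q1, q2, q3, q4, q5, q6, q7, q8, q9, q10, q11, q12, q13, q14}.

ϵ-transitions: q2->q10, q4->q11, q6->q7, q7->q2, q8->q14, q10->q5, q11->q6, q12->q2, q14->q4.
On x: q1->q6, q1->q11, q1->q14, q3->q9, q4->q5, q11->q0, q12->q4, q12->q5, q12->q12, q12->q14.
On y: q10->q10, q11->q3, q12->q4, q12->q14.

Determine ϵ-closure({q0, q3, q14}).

Start with {q0, q3, q14}.
From q14 via ϵ: add q4.
From q4 via ϵ: add q11.
From q11 via ϵ: add q6.
From q6 via ϵ: add q7.
From q7 via ϵ: add q2.
From q2 via ϵ: add q10.
From q10 via ϵ: add q5.
No new states can be added; the closed set is {q0, q2, q3, q4, q5, q6, q7, q10, q11, q14}.

{q0, q2, q3, q4, q5, q6, q7, q10, q11, q14}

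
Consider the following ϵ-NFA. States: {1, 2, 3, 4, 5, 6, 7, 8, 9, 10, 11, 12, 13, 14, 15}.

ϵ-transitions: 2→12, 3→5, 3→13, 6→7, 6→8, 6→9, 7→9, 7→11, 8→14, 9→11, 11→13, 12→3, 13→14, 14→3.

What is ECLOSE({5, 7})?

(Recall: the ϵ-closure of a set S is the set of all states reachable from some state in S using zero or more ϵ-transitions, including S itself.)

{3, 5, 7, 9, 11, 13, 14}

Start with {5, 7}.
From 7 via ϵ: add 9, 11.
From 11 via ϵ: add 13.
From 13 via ϵ: add 14.
From 14 via ϵ: add 3.
No new states can be added; the closed set is {3, 5, 7, 9, 11, 13, 14}.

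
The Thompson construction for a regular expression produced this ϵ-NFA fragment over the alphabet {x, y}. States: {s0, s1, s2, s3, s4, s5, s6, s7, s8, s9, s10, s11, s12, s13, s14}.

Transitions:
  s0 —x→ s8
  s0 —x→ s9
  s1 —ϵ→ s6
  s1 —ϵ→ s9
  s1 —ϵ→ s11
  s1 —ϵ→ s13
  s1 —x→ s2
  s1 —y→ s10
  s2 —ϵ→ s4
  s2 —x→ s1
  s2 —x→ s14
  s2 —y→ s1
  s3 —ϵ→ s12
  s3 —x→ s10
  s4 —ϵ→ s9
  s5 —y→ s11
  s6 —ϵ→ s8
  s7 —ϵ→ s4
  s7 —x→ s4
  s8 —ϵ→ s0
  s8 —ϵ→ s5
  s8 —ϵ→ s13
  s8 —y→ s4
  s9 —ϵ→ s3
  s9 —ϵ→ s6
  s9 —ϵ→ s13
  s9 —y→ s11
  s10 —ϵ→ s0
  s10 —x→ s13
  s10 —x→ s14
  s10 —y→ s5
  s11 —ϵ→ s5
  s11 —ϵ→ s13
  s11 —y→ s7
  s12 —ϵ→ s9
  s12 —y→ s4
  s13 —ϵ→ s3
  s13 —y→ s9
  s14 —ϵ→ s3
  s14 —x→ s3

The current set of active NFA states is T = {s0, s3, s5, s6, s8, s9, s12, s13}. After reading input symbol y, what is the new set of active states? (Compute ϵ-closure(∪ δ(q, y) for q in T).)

{s0, s3, s4, s5, s6, s8, s9, s11, s12, s13}

s5 on y → {s11}.
s8 on y → {s4}.
s9 on y → {s11}.
s12 on y → {s4}.
s13 on y → {s9}.
No y-transition from s0, s3, s6.
Union after reading y: {s4, s9, s11}.
Now take the ϵ-closure:
From s9 via ϵ: add s3, s6, s13.
From s11 via ϵ: add s5.
From s3 via ϵ: add s12.
From s6 via ϵ: add s8.
From s8 via ϵ: add s0.
No new states can be added; the closed set is {s0, s3, s4, s5, s6, s8, s9, s11, s12, s13}.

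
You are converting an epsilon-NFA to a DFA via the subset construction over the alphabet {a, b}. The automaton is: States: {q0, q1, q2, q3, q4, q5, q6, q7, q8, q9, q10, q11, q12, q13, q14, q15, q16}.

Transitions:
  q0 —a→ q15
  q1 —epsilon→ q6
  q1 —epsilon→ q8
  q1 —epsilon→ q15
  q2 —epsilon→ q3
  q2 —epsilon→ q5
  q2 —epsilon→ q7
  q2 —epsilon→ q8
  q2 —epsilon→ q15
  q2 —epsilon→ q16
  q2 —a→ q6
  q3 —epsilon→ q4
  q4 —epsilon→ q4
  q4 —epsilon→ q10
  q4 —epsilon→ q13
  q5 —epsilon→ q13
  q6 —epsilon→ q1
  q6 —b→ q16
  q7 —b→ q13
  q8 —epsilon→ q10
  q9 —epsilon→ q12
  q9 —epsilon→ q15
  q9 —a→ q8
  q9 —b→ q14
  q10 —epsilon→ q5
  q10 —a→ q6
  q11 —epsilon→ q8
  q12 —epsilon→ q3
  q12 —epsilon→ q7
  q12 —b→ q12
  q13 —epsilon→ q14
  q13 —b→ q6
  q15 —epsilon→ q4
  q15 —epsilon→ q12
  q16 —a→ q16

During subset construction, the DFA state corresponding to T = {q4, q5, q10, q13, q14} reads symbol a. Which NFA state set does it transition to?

{q1, q3, q4, q5, q6, q7, q8, q10, q12, q13, q14, q15}

q10 on a → {q6}.
No a-transition from q4, q5, q13, q14.
Union after reading a: {q6}.
Now take the epsilon-closure:
From q6 via epsilon: add q1.
From q1 via epsilon: add q8, q15.
From q8 via epsilon: add q10.
From q15 via epsilon: add q4, q12.
From q4 via epsilon: add q13.
From q10 via epsilon: add q5.
From q12 via epsilon: add q3, q7.
From q13 via epsilon: add q14.
No new states can be added; the closed set is {q1, q3, q4, q5, q6, q7, q8, q10, q12, q13, q14, q15}.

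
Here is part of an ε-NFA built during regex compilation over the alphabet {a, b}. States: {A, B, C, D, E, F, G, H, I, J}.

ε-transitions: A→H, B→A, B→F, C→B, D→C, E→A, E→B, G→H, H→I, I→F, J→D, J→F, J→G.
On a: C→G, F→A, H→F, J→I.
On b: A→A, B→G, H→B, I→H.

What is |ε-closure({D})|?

Start with {D}.
From D via ε: add C.
From C via ε: add B.
From B via ε: add A, F.
From A via ε: add H.
From H via ε: add I.
ε-closure = {A, B, C, D, F, H, I}, which has 7 states.

7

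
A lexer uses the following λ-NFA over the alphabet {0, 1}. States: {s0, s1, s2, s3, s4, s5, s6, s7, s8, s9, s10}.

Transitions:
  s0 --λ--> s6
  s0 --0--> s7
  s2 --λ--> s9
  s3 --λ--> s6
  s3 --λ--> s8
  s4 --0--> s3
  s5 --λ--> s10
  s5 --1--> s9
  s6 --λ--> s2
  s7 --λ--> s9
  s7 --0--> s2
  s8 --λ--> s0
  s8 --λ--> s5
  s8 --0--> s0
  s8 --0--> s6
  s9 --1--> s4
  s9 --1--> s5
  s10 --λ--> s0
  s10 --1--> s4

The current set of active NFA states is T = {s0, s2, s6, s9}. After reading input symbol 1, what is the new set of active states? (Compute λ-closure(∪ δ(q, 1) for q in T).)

s9 on 1 → {s4, s5}.
No 1-transition from s0, s2, s6.
Union after reading 1: {s4, s5}.
Now take the λ-closure:
From s5 via λ: add s10.
From s10 via λ: add s0.
From s0 via λ: add s6.
From s6 via λ: add s2.
From s2 via λ: add s9.
No new states can be added; the closed set is {s0, s2, s4, s5, s6, s9, s10}.

{s0, s2, s4, s5, s6, s9, s10}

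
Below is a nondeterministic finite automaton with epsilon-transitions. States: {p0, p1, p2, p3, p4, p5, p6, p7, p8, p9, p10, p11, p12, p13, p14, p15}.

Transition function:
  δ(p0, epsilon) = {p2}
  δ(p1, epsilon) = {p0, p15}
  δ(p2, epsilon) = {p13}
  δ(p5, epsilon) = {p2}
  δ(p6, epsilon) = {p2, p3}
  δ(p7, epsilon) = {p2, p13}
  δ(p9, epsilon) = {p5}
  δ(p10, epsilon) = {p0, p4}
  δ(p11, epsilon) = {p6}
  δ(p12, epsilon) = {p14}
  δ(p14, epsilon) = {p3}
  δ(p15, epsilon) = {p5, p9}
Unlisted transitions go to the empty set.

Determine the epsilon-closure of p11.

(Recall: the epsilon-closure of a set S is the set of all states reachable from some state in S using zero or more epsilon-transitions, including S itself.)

{p2, p3, p6, p11, p13}

Start with {p11}.
From p11 via epsilon: add p6.
From p6 via epsilon: add p2, p3.
From p2 via epsilon: add p13.
No new states can be added; the closed set is {p2, p3, p6, p11, p13}.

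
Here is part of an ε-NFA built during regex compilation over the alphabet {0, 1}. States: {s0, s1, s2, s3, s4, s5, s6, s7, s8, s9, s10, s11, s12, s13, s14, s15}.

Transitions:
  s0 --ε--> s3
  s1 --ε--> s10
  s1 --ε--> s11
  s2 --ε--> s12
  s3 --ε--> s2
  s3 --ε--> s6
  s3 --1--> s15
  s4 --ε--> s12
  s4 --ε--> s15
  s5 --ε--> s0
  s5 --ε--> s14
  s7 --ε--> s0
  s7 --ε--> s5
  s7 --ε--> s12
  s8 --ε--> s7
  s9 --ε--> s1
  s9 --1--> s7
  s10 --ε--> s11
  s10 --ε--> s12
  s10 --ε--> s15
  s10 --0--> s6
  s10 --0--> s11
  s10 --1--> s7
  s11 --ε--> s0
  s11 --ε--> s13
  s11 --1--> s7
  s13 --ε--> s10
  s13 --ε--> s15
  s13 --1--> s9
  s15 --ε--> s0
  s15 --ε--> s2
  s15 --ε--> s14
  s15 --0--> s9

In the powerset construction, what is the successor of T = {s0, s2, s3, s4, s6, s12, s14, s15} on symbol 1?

s3 on 1 → {s15}.
No 1-transition from s0, s2, s4, s6, s12, s14, s15.
Union after reading 1: {s15}.
Now take the ε-closure:
From s15 via ε: add s0, s2, s14.
From s0 via ε: add s3.
From s2 via ε: add s12.
From s3 via ε: add s6.
No new states can be added; the closed set is {s0, s2, s3, s6, s12, s14, s15}.

{s0, s2, s3, s6, s12, s14, s15}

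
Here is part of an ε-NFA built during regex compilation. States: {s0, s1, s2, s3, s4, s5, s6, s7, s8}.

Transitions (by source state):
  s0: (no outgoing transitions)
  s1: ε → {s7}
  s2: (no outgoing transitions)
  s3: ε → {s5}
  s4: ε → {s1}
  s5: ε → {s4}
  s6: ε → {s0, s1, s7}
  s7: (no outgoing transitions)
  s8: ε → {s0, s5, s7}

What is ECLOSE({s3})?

{s1, s3, s4, s5, s7}

Start with {s3}.
From s3 via ε: add s5.
From s5 via ε: add s4.
From s4 via ε: add s1.
From s1 via ε: add s7.
No new states can be added; the closed set is {s1, s3, s4, s5, s7}.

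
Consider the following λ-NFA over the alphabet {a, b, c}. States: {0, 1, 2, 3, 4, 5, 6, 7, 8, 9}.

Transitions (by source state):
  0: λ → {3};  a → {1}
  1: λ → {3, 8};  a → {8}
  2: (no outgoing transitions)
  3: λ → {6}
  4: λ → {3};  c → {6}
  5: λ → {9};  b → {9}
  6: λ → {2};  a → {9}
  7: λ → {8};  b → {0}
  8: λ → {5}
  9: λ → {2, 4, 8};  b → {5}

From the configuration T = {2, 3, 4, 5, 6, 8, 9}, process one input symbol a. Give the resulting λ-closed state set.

6 on a → {9}.
No a-transition from 2, 3, 4, 5, 8, 9.
Union after reading a: {9}.
Now take the λ-closure:
From 9 via λ: add 2, 4, 8.
From 4 via λ: add 3.
From 8 via λ: add 5.
From 3 via λ: add 6.
No new states can be added; the closed set is {2, 3, 4, 5, 6, 8, 9}.

{2, 3, 4, 5, 6, 8, 9}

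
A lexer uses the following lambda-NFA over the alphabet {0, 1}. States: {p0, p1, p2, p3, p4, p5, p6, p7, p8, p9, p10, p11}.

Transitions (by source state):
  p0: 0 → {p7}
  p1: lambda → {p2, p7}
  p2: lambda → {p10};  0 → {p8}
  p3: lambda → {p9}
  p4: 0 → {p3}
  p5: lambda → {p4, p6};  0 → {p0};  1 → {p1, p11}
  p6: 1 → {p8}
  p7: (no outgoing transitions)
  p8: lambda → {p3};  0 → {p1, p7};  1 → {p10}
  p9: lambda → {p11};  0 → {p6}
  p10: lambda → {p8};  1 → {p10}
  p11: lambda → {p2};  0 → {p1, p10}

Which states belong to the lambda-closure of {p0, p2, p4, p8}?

Start with {p0, p2, p4, p8}.
From p2 via lambda: add p10.
From p8 via lambda: add p3.
From p3 via lambda: add p9.
From p9 via lambda: add p11.
No new states can be added; the closed set is {p0, p2, p3, p4, p8, p9, p10, p11}.

{p0, p2, p3, p4, p8, p9, p10, p11}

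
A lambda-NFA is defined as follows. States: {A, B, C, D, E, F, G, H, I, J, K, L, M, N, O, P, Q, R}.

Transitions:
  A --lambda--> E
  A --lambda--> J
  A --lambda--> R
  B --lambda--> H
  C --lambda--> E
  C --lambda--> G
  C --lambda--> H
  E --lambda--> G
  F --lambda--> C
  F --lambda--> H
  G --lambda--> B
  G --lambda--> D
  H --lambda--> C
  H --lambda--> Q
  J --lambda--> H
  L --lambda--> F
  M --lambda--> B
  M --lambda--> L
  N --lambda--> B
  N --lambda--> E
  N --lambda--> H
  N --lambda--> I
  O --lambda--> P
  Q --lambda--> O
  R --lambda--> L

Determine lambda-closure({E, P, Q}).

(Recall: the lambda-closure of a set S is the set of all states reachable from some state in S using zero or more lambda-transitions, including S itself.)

Start with {E, P, Q}.
From E via lambda: add G.
From Q via lambda: add O.
From G via lambda: add B, D.
From B via lambda: add H.
From H via lambda: add C.
No new states can be added; the closed set is {B, C, D, E, G, H, O, P, Q}.

{B, C, D, E, G, H, O, P, Q}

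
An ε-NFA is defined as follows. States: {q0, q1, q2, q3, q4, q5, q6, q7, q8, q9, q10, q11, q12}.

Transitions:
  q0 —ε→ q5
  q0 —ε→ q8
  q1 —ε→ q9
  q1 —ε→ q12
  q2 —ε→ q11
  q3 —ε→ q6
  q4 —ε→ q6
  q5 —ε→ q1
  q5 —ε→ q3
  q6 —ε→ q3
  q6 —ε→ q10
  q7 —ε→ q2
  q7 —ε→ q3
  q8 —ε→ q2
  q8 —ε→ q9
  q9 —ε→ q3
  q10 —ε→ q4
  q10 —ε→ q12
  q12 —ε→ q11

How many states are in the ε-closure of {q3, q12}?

6

Start with {q3, q12}.
From q3 via ε: add q6.
From q12 via ε: add q11.
From q6 via ε: add q10.
From q10 via ε: add q4.
ε-closure = {q3, q4, q6, q10, q11, q12}, which has 6 states.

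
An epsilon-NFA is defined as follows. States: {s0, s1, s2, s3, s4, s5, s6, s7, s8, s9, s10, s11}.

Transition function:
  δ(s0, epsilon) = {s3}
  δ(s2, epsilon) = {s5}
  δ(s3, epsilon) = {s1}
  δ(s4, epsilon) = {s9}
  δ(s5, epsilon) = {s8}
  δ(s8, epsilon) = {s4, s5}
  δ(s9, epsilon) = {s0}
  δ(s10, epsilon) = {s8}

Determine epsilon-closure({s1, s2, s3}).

Start with {s1, s2, s3}.
From s2 via epsilon: add s5.
From s5 via epsilon: add s8.
From s8 via epsilon: add s4.
From s4 via epsilon: add s9.
From s9 via epsilon: add s0.
No new states can be added; the closed set is {s0, s1, s2, s3, s4, s5, s8, s9}.

{s0, s1, s2, s3, s4, s5, s8, s9}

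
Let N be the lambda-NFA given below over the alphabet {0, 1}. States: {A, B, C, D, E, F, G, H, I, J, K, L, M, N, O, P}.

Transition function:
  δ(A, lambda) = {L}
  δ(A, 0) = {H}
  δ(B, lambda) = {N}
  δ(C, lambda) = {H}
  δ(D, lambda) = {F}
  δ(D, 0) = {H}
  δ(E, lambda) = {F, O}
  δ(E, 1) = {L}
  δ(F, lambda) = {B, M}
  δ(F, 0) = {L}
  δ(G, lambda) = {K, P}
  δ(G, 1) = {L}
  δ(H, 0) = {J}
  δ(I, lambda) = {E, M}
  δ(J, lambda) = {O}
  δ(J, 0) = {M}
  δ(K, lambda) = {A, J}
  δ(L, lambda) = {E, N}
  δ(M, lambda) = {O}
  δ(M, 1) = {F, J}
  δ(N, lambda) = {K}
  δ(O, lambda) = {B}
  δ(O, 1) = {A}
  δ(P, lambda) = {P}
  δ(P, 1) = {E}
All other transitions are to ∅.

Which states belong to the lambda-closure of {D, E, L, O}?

{A, B, D, E, F, J, K, L, M, N, O}

Start with {D, E, L, O}.
From D via lambda: add F.
From L via lambda: add N.
From O via lambda: add B.
From F via lambda: add M.
From N via lambda: add K.
From K via lambda: add A, J.
No new states can be added; the closed set is {A, B, D, E, F, J, K, L, M, N, O}.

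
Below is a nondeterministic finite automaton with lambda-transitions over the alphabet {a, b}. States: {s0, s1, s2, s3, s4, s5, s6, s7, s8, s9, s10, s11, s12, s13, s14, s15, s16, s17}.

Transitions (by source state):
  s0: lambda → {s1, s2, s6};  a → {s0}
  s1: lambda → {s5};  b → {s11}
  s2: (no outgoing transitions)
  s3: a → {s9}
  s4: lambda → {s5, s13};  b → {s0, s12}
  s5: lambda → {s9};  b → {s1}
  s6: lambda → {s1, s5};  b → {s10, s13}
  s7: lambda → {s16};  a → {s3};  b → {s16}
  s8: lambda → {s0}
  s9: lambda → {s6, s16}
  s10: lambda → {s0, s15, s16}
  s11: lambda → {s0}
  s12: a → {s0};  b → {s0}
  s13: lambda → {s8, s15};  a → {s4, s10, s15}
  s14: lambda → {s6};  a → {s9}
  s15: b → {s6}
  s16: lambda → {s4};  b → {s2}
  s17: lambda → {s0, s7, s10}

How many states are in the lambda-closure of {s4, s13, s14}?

Start with {s4, s13, s14}.
From s4 via lambda: add s5.
From s13 via lambda: add s8, s15.
From s14 via lambda: add s6.
From s5 via lambda: add s9.
From s6 via lambda: add s1.
From s8 via lambda: add s0.
From s0 via lambda: add s2.
From s9 via lambda: add s16.
lambda-closure = {s0, s1, s2, s4, s5, s6, s8, s9, s13, s14, s15, s16}, which has 12 states.

12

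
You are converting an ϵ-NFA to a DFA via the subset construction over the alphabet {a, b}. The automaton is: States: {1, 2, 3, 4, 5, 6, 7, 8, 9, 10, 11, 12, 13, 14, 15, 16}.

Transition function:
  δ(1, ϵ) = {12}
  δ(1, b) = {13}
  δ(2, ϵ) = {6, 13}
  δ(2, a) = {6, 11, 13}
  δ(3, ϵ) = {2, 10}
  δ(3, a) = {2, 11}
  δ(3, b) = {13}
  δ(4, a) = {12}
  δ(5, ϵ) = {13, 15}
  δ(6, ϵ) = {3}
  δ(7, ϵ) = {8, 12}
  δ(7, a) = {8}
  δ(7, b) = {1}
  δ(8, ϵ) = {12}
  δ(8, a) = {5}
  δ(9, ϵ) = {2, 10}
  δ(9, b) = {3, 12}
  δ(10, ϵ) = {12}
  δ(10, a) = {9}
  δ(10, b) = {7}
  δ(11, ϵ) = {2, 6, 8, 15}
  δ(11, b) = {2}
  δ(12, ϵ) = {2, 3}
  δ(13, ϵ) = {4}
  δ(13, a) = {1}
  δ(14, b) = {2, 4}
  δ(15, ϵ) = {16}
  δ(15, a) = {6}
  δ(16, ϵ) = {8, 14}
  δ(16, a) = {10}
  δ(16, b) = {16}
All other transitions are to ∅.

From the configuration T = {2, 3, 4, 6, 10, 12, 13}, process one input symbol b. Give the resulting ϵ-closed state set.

3 on b → {13}.
10 on b → {7}.
No b-transition from 2, 4, 6, 12, 13.
Union after reading b: {7, 13}.
Now take the ϵ-closure:
From 7 via ϵ: add 8, 12.
From 13 via ϵ: add 4.
From 12 via ϵ: add 2, 3.
From 2 via ϵ: add 6.
From 3 via ϵ: add 10.
No new states can be added; the closed set is {2, 3, 4, 6, 7, 8, 10, 12, 13}.

{2, 3, 4, 6, 7, 8, 10, 12, 13}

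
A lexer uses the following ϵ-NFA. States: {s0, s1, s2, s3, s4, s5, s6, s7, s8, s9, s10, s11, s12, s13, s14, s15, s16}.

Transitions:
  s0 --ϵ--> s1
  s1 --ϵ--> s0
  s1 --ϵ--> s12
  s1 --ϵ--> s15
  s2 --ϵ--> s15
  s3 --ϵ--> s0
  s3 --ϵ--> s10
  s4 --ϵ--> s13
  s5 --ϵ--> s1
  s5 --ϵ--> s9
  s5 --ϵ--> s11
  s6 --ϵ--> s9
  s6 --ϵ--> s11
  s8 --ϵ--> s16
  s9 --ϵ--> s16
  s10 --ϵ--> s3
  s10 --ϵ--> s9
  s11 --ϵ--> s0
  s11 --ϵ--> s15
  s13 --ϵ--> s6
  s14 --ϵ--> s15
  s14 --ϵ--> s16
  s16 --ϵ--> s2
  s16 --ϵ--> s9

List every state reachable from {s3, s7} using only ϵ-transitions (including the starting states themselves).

{s0, s1, s2, s3, s7, s9, s10, s12, s15, s16}

Start with {s3, s7}.
From s3 via ϵ: add s0, s10.
From s0 via ϵ: add s1.
From s10 via ϵ: add s9.
From s1 via ϵ: add s12, s15.
From s9 via ϵ: add s16.
From s16 via ϵ: add s2.
No new states can be added; the closed set is {s0, s1, s2, s3, s7, s9, s10, s12, s15, s16}.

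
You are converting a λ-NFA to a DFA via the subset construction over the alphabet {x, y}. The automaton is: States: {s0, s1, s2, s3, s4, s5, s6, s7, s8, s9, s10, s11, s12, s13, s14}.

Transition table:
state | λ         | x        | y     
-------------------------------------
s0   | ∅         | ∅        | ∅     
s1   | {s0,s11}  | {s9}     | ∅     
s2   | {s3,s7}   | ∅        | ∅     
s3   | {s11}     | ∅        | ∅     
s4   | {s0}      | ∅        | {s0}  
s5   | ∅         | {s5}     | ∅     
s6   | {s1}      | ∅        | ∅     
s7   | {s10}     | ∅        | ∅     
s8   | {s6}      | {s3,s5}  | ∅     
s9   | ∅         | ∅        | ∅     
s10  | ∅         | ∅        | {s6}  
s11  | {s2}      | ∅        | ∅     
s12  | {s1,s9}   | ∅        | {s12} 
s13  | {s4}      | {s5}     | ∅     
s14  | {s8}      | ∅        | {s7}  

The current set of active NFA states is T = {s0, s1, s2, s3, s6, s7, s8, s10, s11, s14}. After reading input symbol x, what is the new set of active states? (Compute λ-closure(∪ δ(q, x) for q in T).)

{s2, s3, s5, s7, s9, s10, s11}

s1 on x → {s9}.
s8 on x → {s3, s5}.
No x-transition from s0, s2, s3, s6, s7, s10, s11, s14.
Union after reading x: {s3, s5, s9}.
Now take the λ-closure:
From s3 via λ: add s11.
From s11 via λ: add s2.
From s2 via λ: add s7.
From s7 via λ: add s10.
No new states can be added; the closed set is {s2, s3, s5, s7, s9, s10, s11}.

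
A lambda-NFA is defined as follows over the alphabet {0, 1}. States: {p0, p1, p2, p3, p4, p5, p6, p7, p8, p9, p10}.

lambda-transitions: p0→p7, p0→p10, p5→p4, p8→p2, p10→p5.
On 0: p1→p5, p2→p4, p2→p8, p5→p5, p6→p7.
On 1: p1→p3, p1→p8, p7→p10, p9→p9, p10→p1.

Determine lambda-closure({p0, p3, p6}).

{p0, p3, p4, p5, p6, p7, p10}

Start with {p0, p3, p6}.
From p0 via lambda: add p7, p10.
From p10 via lambda: add p5.
From p5 via lambda: add p4.
No new states can be added; the closed set is {p0, p3, p4, p5, p6, p7, p10}.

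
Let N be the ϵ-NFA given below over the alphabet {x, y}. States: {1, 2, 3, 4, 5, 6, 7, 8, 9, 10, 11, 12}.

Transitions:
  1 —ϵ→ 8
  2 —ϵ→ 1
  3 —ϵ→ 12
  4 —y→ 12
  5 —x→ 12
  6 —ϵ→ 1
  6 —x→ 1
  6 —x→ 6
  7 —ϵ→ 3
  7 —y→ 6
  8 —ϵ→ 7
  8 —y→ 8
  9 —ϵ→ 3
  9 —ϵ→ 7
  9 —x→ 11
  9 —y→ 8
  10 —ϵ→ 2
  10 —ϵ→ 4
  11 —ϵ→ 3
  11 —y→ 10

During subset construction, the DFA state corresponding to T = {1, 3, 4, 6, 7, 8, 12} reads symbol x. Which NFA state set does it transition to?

6 on x → {1, 6}.
No x-transition from 1, 3, 4, 7, 8, 12.
Union after reading x: {1, 6}.
Now take the ϵ-closure:
From 1 via ϵ: add 8.
From 8 via ϵ: add 7.
From 7 via ϵ: add 3.
From 3 via ϵ: add 12.
No new states can be added; the closed set is {1, 3, 6, 7, 8, 12}.

{1, 3, 6, 7, 8, 12}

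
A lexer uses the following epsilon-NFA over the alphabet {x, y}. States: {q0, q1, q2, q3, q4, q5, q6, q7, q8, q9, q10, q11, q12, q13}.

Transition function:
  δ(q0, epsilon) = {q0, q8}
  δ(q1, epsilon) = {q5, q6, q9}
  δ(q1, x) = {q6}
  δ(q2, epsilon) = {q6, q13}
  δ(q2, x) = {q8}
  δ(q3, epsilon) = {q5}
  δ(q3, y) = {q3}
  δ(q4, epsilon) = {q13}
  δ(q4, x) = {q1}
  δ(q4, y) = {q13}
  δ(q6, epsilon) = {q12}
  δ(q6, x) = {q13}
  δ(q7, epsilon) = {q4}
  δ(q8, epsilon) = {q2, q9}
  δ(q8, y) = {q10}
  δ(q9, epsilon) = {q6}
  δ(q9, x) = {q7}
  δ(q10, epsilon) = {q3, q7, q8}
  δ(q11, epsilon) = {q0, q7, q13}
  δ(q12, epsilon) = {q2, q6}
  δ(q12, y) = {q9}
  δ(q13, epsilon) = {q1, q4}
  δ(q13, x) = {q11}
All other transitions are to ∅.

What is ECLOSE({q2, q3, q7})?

Start with {q2, q3, q7}.
From q2 via epsilon: add q6, q13.
From q3 via epsilon: add q5.
From q7 via epsilon: add q4.
From q6 via epsilon: add q12.
From q13 via epsilon: add q1.
From q1 via epsilon: add q9.
No new states can be added; the closed set is {q1, q2, q3, q4, q5, q6, q7, q9, q12, q13}.

{q1, q2, q3, q4, q5, q6, q7, q9, q12, q13}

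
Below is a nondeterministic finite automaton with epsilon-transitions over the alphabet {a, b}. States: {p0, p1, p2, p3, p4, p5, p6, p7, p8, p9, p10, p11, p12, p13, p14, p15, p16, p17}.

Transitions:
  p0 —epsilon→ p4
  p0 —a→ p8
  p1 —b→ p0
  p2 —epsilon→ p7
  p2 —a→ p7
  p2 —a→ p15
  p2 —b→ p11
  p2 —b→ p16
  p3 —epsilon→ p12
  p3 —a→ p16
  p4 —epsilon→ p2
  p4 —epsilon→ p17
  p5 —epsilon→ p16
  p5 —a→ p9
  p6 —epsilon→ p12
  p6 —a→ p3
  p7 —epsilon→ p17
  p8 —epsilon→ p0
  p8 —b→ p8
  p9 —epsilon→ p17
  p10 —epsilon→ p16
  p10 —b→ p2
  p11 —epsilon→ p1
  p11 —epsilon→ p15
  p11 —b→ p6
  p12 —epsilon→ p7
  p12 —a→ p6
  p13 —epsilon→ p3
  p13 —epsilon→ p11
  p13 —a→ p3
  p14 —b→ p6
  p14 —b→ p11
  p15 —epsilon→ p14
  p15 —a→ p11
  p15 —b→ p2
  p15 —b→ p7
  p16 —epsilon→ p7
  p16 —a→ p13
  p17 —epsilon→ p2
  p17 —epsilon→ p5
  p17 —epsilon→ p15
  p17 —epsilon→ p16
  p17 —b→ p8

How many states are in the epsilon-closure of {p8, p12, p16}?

Start with {p8, p12, p16}.
From p8 via epsilon: add p0.
From p12 via epsilon: add p7.
From p0 via epsilon: add p4.
From p7 via epsilon: add p17.
From p4 via epsilon: add p2.
From p17 via epsilon: add p5, p15.
From p15 via epsilon: add p14.
epsilon-closure = {p0, p2, p4, p5, p7, p8, p12, p14, p15, p16, p17}, which has 11 states.

11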